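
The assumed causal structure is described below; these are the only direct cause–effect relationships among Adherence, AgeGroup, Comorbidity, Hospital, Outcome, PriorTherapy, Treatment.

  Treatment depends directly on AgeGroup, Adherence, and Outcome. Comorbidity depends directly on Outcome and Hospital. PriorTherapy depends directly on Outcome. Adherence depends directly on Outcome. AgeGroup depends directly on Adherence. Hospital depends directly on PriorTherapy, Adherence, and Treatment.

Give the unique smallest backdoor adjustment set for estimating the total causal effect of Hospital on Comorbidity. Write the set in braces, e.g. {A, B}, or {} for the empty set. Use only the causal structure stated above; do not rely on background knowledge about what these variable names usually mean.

{Outcome}

Variables eligible for adjustment (non-descendants of Hospital, excluding Hospital and Comorbidity): {Adherence, AgeGroup, Outcome, PriorTherapy, Treatment}.
Backdoor paths from Hospital to Comorbidity:
  P1: Hospital <- Adherence <- Outcome -> Comorbidity
  P2: Hospital <- Adherence -> AgeGroup -> Treatment <- Outcome -> Comorbidity
  P3: Hospital <- Adherence -> Treatment <- Outcome -> Comorbidity
  P4: Hospital <- PriorTherapy <- Outcome -> Comorbidity
  P5: Hospital <- Treatment <- Outcome -> Comorbidity
  P6: Hospital <- Treatment <- Adherence <- Outcome -> Comorbidity
  P7: Hospital <- Treatment <- AgeGroup <- Adherence <- Outcome -> Comorbidity
The empty set is not sufficient: P1 (Hospital <- Adherence <- Outcome -> Comorbidity) has no collider blocking it and no conditioned non-collider, so it is open.
Try {Outcome}:
  P1: blocked at fork node Outcome ∈ conditioning set.
  P2: blocked at collider Treatment (neither it nor any descendant is in the conditioning set).
  P3: blocked at collider Treatment (neither it nor any descendant is in the conditioning set).
  P4: blocked at fork node Outcome ∈ conditioning set.
  P5: blocked at fork node Outcome ∈ conditioning set.
  P6: blocked at fork node Outcome ∈ conditioning set.
  P7: blocked at fork node Outcome ∈ conditioning set.
{Outcome} contains no descendant of Hospital and blocks every backdoor path.
No other singleton works — e.g. {Adherence} leaves P4 open — so {Outcome} is the unique smallest valid adjustment set.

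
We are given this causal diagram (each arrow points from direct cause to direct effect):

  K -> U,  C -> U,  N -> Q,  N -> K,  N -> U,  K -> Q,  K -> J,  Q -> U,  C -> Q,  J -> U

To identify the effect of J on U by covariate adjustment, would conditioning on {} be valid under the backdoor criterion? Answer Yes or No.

Backdoor paths from J to U (paths whose first edge points into J):
  P1: J <- K <- N -> Q <- C -> U
  P2: J <- K <- N -> Q -> U
  P3: J <- K <- N -> U
  P4: J <- K -> Q <- C -> U
  P5: J <- K -> Q <- N -> U
  P6: J <- K -> Q -> U
  P7: J <- K -> U
Condition 1 (no descendant of J in the set): holds — descendants of J are {U}; none are in {}.
Condition 2 (every backdoor path blocked by {}):
  P1: blocked at collider Q (neither it nor any descendant is in the conditioning set).
  P2: open — no interior node is in the conditioning set.
  P3: open — no interior node is in the conditioning set.
  P4: blocked at collider Q (neither it nor any descendant is in the conditioning set).
  P5: blocked at collider Q (neither it nor any descendant is in the conditioning set).
  P6: open — no interior node is in the conditioning set.
  P7: open — no interior node is in the conditioning set.
{} does not satisfy the backdoor criterion.

No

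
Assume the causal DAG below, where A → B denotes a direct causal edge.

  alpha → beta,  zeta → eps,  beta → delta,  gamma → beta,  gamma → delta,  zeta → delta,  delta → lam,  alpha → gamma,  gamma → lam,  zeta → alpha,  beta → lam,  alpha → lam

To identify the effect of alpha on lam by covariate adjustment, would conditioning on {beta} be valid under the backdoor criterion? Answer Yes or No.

Backdoor paths from alpha to lam (paths whose first edge points into alpha):
  P1: alpha <- zeta -> delta <- gamma -> beta -> lam
  P2: alpha <- zeta -> delta <- gamma -> lam
  P3: alpha <- zeta -> delta <- beta <- gamma -> lam
  P4: alpha <- zeta -> delta <- beta -> lam
  P5: alpha <- zeta -> delta -> lam
Condition 1 (no descendant of alpha in the set): FAILS — beta is a descendant of alpha.
Condition 2 (every backdoor path blocked by {beta}):
  P1: blocked at collider delta (neither it nor any descendant is in the conditioning set).
  P2: blocked at collider delta (neither it nor any descendant is in the conditioning set).
  P3: blocked at collider delta (neither it nor any descendant is in the conditioning set).
  P4: blocked at collider delta (neither it nor any descendant is in the conditioning set).
  P5: open — no interior node is in the conditioning set.
{beta} does not satisfy the backdoor criterion.

No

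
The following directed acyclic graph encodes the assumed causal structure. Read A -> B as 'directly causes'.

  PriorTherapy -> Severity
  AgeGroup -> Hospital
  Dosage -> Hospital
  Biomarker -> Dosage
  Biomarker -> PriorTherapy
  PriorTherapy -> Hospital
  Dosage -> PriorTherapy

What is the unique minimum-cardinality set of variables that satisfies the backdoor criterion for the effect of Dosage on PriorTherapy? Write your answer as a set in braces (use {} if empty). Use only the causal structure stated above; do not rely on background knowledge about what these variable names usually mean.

{Biomarker}

Variables eligible for adjustment (non-descendants of Dosage, excluding Dosage and PriorTherapy): {AgeGroup, Biomarker}.
Backdoor paths from Dosage to PriorTherapy:
  P1: Dosage <- Biomarker -> PriorTherapy
The empty set is not sufficient: P1 (Dosage <- Biomarker -> PriorTherapy) has no collider blocking it and no conditioned non-collider, so it is open.
Try {Biomarker}:
  P1: blocked at fork node Biomarker ∈ conditioning set.
{Biomarker} contains no descendant of Dosage and blocks every backdoor path.
No other singleton works — e.g. {AgeGroup} leaves P1 open — so {Biomarker} is the unique smallest valid adjustment set.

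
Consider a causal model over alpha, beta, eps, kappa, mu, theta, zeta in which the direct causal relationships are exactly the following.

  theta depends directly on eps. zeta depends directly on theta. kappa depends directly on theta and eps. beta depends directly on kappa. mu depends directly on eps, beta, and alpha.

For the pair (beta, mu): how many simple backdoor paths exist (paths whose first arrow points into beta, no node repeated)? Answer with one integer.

A backdoor path from beta to mu is any simple undirected path whose first edge points into beta (i.e. leaves beta via a parent).
Parents of beta: {kappa}.
Enumerating:
  P1: beta <- kappa <- eps -> mu
  P2: beta <- kappa <- theta <- eps -> mu
That exhausts the simple backdoor paths. Count: 2.

2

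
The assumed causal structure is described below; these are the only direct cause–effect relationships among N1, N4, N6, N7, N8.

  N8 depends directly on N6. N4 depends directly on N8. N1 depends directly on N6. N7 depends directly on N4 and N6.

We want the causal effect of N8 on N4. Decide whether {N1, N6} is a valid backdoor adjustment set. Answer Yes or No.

Backdoor paths from N8 to N4 (paths whose first edge points into N8):
  P1: N8 <- N6 -> N7 <- N4
Condition 1 (no descendant of N8 in the set): holds — descendants of N8 are {N4, N7}; none are in {N1, N6}.
Condition 2 (every backdoor path blocked by {N1, N6}):
  P1: blocked at fork node N6 ∈ conditioning set.
{N1, N6} satisfies the backdoor criterion.

Yes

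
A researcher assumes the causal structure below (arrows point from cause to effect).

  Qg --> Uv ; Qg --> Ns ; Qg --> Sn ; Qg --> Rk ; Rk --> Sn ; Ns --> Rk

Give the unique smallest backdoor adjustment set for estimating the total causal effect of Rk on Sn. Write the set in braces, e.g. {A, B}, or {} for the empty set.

{Qg}

Variables eligible for adjustment (non-descendants of Rk, excluding Rk and Sn): {Ns, Qg, Uv}.
Backdoor paths from Rk to Sn:
  P1: Rk <- Qg -> Sn
  P2: Rk <- Ns <- Qg -> Sn
The empty set is not sufficient: P1 (Rk <- Qg -> Sn) has no collider blocking it and no conditioned non-collider, so it is open.
Try {Qg}:
  P1: blocked at fork node Qg ∈ conditioning set.
  P2: blocked at fork node Qg ∈ conditioning set.
{Qg} contains no descendant of Rk and blocks every backdoor path.
No other singleton works — e.g. {Ns} leaves P1 open — so {Qg} is the unique smallest valid adjustment set.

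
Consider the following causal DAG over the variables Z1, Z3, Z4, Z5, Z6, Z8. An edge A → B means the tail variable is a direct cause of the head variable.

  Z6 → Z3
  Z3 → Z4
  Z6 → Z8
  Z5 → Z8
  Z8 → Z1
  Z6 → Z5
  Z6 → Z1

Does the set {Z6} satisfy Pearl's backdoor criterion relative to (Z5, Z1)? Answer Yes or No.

Yes

Backdoor paths from Z5 to Z1 (paths whose first edge points into Z5):
  P1: Z5 <- Z6 -> Z8 -> Z1
  P2: Z5 <- Z6 -> Z1
Condition 1 (no descendant of Z5 in the set): holds — descendants of Z5 are {Z1, Z8}; none are in {Z6}.
Condition 2 (every backdoor path blocked by {Z6}):
  P1: blocked at fork node Z6 ∈ conditioning set.
  P2: blocked at fork node Z6 ∈ conditioning set.
{Z6} satisfies the backdoor criterion.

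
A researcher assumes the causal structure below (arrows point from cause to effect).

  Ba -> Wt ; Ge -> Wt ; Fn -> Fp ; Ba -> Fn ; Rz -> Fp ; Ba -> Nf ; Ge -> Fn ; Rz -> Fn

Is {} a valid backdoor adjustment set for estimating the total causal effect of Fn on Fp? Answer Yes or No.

No

Backdoor paths from Fn to Fp (paths whose first edge points into Fn):
  P1: Fn <- Rz -> Fp
Condition 1 (no descendant of Fn in the set): holds — descendants of Fn are {Fp}; none are in {}.
Condition 2 (every backdoor path blocked by {}):
  P1: open — no interior node is in the conditioning set.
{} does not satisfy the backdoor criterion.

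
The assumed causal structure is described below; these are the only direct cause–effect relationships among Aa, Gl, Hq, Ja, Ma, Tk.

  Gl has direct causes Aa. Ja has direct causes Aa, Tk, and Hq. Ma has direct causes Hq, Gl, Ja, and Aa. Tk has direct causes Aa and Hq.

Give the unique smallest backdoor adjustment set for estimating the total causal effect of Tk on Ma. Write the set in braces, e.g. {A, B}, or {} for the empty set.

{Aa, Hq}

Variables eligible for adjustment (non-descendants of Tk, excluding Tk and Ma): {Aa, Gl, Hq}.
Backdoor paths from Tk to Ma:
  P1: Tk <- Hq -> Ja <- Aa -> Gl -> Ma
  P2: Tk <- Hq -> Ja <- Aa -> Ma
  P3: Tk <- Hq -> Ja -> Ma
  P4: Tk <- Hq -> Ma
  P5: Tk <- Aa -> Ja <- Hq -> Ma
  P6: Tk <- Aa -> Ja -> Ma
  P7: Tk <- Aa -> Gl -> Ma
  P8: Tk <- Aa -> Ma
The empty set is not sufficient: P3 (Tk <- Hq -> Ja -> Ma) has no collider blocking it and no conditioned non-collider, so it is open.
Try {Aa, Hq}:
  P1: blocked at fork node Hq ∈ conditioning set.
  P2: blocked at fork node Hq ∈ conditioning set.
  P3: blocked at fork node Hq ∈ conditioning set.
  P4: blocked at fork node Hq ∈ conditioning set.
  P5: blocked at fork node Aa ∈ conditioning set.
  P6: blocked at fork node Aa ∈ conditioning set.
  P7: blocked at fork node Aa ∈ conditioning set.
  P8: blocked at fork node Aa ∈ conditioning set.
{Aa, Hq} contains no descendant of Tk and blocks every backdoor path.
Every element of {Aa, Hq} is needed (dropping Aa leaves P6 open; dropping Hq leaves P3 open), so no proper subset is valid.
Among all size-2 subsets of the eligible variables, only {Aa, Hq} blocks every backdoor path, so it is the unique smallest valid adjustment set.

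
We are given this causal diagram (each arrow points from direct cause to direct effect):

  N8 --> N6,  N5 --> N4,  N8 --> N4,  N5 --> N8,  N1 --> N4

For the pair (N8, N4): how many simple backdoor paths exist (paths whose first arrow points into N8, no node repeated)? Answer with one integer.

1

A backdoor path from N8 to N4 is any simple undirected path whose first edge points into N8 (i.e. leaves N8 via a parent).
Parents of N8: {N5}.
Enumerating:
  P1: N8 <- N5 -> N4
That exhausts the simple backdoor paths. Count: 1.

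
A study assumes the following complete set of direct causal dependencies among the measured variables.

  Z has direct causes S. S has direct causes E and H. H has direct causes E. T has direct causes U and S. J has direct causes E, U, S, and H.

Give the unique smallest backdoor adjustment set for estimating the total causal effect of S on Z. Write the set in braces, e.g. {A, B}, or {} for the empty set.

Variables eligible for adjustment (non-descendants of S, excluding S and Z): {E, H, U}.
Backdoor paths from S to Z:
  (none)
With no backdoor paths the empty set already satisfies the criterion, and it is trivially minimal.

{}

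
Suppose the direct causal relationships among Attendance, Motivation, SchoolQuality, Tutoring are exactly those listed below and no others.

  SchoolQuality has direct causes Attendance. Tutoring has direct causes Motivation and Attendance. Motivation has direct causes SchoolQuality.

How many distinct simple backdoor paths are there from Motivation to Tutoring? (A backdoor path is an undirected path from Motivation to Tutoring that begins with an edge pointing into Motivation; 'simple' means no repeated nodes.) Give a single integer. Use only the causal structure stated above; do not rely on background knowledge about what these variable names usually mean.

A backdoor path from Motivation to Tutoring is any simple undirected path whose first edge points into Motivation (i.e. leaves Motivation via a parent).
Parents of Motivation: {SchoolQuality}.
Enumerating:
  P1: Motivation <- SchoolQuality <- Attendance -> Tutoring
That exhausts the simple backdoor paths. Count: 1.

1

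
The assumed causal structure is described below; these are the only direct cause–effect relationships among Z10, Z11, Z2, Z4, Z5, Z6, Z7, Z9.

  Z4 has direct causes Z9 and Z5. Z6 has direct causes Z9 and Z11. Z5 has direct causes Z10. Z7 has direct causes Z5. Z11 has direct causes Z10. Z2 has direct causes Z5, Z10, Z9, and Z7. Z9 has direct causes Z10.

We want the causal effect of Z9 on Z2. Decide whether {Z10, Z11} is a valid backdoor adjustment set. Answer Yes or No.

Yes

Backdoor paths from Z9 to Z2 (paths whose first edge points into Z9):
  P1: Z9 <- Z10 -> Z5 -> Z7 -> Z2
  P2: Z9 <- Z10 -> Z5 -> Z2
  P3: Z9 <- Z10 -> Z2
Condition 1 (no descendant of Z9 in the set): holds — descendants of Z9 are {Z2, Z4, Z6}; none are in {Z10, Z11}.
Condition 2 (every backdoor path blocked by {Z10, Z11}):
  P1: blocked at fork node Z10 ∈ conditioning set.
  P2: blocked at fork node Z10 ∈ conditioning set.
  P3: blocked at fork node Z10 ∈ conditioning set.
{Z10, Z11} satisfies the backdoor criterion.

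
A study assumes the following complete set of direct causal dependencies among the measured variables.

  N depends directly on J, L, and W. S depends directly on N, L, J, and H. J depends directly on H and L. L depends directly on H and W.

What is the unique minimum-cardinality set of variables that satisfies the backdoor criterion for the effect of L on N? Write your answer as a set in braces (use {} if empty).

{H, W}

Variables eligible for adjustment (non-descendants of L, excluding L and N): {H, W}.
Backdoor paths from L to N:
  P1: L <- W -> N
  P2: L <- H -> J -> N
  P3: L <- H -> J -> S <- N
  P4: L <- H -> S <- J -> N
  P5: L <- H -> S <- N
The empty set is not sufficient: P1 (L <- W -> N) has no collider blocking it and no conditioned non-collider, so it is open.
Try {H, W}:
  P1: blocked at fork node W ∈ conditioning set.
  P2: blocked at fork node H ∈ conditioning set.
  P3: blocked at fork node H ∈ conditioning set.
  P4: blocked at fork node H ∈ conditioning set.
  P5: blocked at fork node H ∈ conditioning set.
{H, W} contains no descendant of L and blocks every backdoor path.
Every element of {H, W} is needed (dropping H leaves P2 open; dropping W leaves P1 open), so no proper subset is valid.
Among all size-2 subsets of the eligible variables, only {H, W} blocks every backdoor path, so it is the unique smallest valid adjustment set.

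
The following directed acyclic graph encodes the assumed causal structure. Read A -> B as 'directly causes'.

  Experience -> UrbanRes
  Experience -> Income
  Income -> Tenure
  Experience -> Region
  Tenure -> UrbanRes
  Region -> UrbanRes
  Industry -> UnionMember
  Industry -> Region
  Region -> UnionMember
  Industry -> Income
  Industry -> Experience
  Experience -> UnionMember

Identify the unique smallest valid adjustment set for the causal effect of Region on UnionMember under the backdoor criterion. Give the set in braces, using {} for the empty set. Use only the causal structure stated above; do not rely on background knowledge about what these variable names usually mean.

{Experience, Industry}

Variables eligible for adjustment (non-descendants of Region, excluding Region and UnionMember): {Experience, Income, Industry, Tenure}.
Backdoor paths from Region to UnionMember:
  P1: Region <- Industry -> Experience -> UnionMember
  P2: Region <- Industry -> Income <- Experience -> UnionMember
  P3: Region <- Industry -> Income -> Tenure -> UrbanRes <- Experience -> UnionMember
  P4: Region <- Industry -> UnionMember
  P5: Region <- Experience <- Industry -> UnionMember
  P6: Region <- Experience -> Income <- Industry -> UnionMember
  P7: Region <- Experience -> UnionMember
  P8: Region <- Experience -> UrbanRes <- Tenure <- Income <- Industry -> UnionMember
The empty set is not sufficient: P1 (Region <- Industry -> Experience -> UnionMember) has no collider blocking it and no conditioned non-collider, so it is open.
Try {Experience, Industry}:
  P1: blocked at fork node Industry ∈ conditioning set.
  P2: blocked at fork node Industry ∈ conditioning set.
  P3: blocked at fork node Industry ∈ conditioning set.
  P4: blocked at fork node Industry ∈ conditioning set.
  P5: blocked at chain node Experience ∈ conditioning set.
  P6: blocked at fork node Experience ∈ conditioning set.
  P7: blocked at fork node Experience ∈ conditioning set.
  P8: blocked at fork node Experience ∈ conditioning set.
{Experience, Industry} contains no descendant of Region and blocks every backdoor path.
Every element of {Experience, Industry} is needed (dropping Experience leaves P7 open; dropping Industry leaves P4 open), so no proper subset is valid.
Among all size-2 subsets of the eligible variables, only {Experience, Industry} blocks every backdoor path, so it is the unique smallest valid adjustment set.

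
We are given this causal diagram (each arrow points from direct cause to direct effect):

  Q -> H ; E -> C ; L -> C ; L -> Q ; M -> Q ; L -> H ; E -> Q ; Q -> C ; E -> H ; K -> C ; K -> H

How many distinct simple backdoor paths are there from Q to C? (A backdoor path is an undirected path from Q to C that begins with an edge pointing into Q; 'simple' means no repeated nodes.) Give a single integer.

6

A backdoor path from Q to C is any simple undirected path whose first edge points into Q (i.e. leaves Q via a parent).
Parents of Q: {E, L, M}.
Enumerating:
  P1: Q <- E -> C
  P2: Q <- E -> H <- L -> C
  P3: Q <- E -> H <- K -> C
  P4: Q <- L -> C
  P5: Q <- L -> H <- E -> C
  P6: Q <- L -> H <- K -> C
That exhausts the simple backdoor paths. Count: 6.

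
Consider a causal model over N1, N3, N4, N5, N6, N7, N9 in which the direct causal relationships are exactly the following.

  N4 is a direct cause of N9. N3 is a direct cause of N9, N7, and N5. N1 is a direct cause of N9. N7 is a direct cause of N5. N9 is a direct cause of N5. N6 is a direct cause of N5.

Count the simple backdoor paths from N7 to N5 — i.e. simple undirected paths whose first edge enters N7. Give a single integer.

2

A backdoor path from N7 to N5 is any simple undirected path whose first edge points into N7 (i.e. leaves N7 via a parent).
Parents of N7: {N3}.
Enumerating:
  P1: N7 <- N3 -> N9 -> N5
  P2: N7 <- N3 -> N5
That exhausts the simple backdoor paths. Count: 2.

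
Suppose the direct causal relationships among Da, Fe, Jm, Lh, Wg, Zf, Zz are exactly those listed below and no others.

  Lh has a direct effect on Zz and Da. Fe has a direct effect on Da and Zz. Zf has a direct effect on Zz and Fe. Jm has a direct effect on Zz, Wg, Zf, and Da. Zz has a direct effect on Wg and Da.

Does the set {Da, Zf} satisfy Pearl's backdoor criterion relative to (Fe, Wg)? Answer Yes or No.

Backdoor paths from Fe to Wg (paths whose first edge points into Fe):
  P1: Fe <- Zf <- Jm -> Zz -> Wg
  P2: Fe <- Zf <- Jm -> Da <- Lh -> Zz -> Wg
  P3: Fe <- Zf <- Jm -> Da <- Zz -> Wg
  P4: Fe <- Zf <- Jm -> Wg
  P5: Fe <- Zf -> Zz <- Jm -> Wg
  P6: Fe <- Zf -> Zz <- Lh -> Da <- Jm -> Wg
  P7: Fe <- Zf -> Zz -> Da <- Jm -> Wg
  P8: Fe <- Zf -> Zz -> Wg
Condition 1 (no descendant of Fe in the set): FAILS — Da is a descendant of Fe.
Condition 2 (every backdoor path blocked by {Da, Zf}):
  P1: blocked at chain node Zf ∈ conditioning set.
  P2: blocked at chain node Zf ∈ conditioning set.
  P3: blocked at chain node Zf ∈ conditioning set.
  P4: blocked at chain node Zf ∈ conditioning set.
  P5: blocked at fork node Zf ∈ conditioning set.
  P6: blocked at fork node Zf ∈ conditioning set.
  P7: blocked at fork node Zf ∈ conditioning set.
  P8: blocked at fork node Zf ∈ conditioning set.
{Da, Zf} does not satisfy the backdoor criterion.

No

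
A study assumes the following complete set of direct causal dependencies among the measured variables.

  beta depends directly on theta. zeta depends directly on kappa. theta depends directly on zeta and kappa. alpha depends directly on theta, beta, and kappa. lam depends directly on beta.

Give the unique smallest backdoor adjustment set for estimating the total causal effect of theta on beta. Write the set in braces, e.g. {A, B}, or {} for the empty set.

Variables eligible for adjustment (non-descendants of theta, excluding theta and beta): {kappa, zeta}.
Backdoor paths from theta to beta:
  P1: theta <- kappa -> alpha <- beta
  P2: theta <- zeta <- kappa -> alpha <- beta
Each backdoor path contains an unconditioned collider, so every path is already blocked with the empty conditioning set:
  P1: blocked at collider alpha (neither it nor any descendant is in the conditioning set).
  P2: blocked at collider alpha (neither it nor any descendant is in the conditioning set).
The empty set is therefore the unique smallest valid set.

{}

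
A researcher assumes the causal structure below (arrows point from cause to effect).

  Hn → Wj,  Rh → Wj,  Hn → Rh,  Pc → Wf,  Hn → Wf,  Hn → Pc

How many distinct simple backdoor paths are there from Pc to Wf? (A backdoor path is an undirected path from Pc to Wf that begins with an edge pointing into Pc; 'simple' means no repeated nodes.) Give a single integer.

1

A backdoor path from Pc to Wf is any simple undirected path whose first edge points into Pc (i.e. leaves Pc via a parent).
Parents of Pc: {Hn}.
Enumerating:
  P1: Pc <- Hn -> Wf
That exhausts the simple backdoor paths. Count: 1.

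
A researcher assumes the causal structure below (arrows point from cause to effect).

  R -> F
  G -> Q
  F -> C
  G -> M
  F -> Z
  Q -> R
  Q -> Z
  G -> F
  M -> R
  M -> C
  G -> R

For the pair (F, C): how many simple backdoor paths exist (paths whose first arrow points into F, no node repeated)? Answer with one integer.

A backdoor path from F to C is any simple undirected path whose first edge points into F (i.e. leaves F via a parent).
Parents of F: {G, R}.
Enumerating:
  P1: F <- G -> Q -> R <- M -> C
  P2: F <- G -> M -> C
  P3: F <- G -> R <- M -> C
  P4: F <- R <- G -> M -> C
  P5: F <- R <- Q <- G -> M -> C
  P6: F <- R <- M -> C
That exhausts the simple backdoor paths. Count: 6.

6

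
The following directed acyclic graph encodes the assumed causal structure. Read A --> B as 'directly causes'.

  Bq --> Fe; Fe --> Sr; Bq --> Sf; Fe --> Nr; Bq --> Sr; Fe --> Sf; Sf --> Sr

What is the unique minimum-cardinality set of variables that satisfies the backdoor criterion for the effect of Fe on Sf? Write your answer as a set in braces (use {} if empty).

Variables eligible for adjustment (non-descendants of Fe, excluding Fe and Sf): {Bq}.
Backdoor paths from Fe to Sf:
  P1: Fe <- Bq -> Sf
  P2: Fe <- Bq -> Sr <- Sf
The empty set is not sufficient: P1 (Fe <- Bq -> Sf) has no collider blocking it and no conditioned non-collider, so it is open.
Try {Bq}:
  P1: blocked at fork node Bq ∈ conditioning set.
  P2: blocked at fork node Bq ∈ conditioning set.
{Bq} contains no descendant of Fe and blocks every backdoor path.
{Bq} is the unique smallest valid adjustment set.

{Bq}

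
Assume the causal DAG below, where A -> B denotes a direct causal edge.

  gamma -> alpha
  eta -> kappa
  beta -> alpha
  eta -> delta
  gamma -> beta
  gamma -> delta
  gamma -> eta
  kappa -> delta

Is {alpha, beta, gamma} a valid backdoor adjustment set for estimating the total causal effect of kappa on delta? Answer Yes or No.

No

Backdoor paths from kappa to delta (paths whose first edge points into kappa):
  P1: kappa <- eta <- gamma -> delta
  P2: kappa <- eta -> delta
Condition 1 (no descendant of kappa in the set): holds — descendants of kappa are {delta}; none are in {alpha, beta, gamma}.
Condition 2 (every backdoor path blocked by {alpha, beta, gamma}):
  P1: blocked at fork node gamma ∈ conditioning set.
  P2: open — no interior node is in the conditioning set.
{alpha, beta, gamma} does not satisfy the backdoor criterion.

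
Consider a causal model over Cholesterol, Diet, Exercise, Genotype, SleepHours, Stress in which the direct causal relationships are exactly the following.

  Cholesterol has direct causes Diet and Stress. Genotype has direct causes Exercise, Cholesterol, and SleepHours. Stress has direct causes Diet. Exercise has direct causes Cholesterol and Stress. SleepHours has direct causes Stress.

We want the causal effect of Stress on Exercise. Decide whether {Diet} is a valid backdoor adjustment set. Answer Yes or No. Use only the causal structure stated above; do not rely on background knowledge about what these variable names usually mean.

Backdoor paths from Stress to Exercise (paths whose first edge points into Stress):
  P1: Stress <- Diet -> Cholesterol -> Exercise
  P2: Stress <- Diet -> Cholesterol -> Genotype <- Exercise
Condition 1 (no descendant of Stress in the set): holds — descendants of Stress are {Cholesterol, Exercise, Genotype, SleepHours}; none are in {Diet}.
Condition 2 (every backdoor path blocked by {Diet}):
  P1: blocked at fork node Diet ∈ conditioning set.
  P2: blocked at fork node Diet ∈ conditioning set.
{Diet} satisfies the backdoor criterion.

Yes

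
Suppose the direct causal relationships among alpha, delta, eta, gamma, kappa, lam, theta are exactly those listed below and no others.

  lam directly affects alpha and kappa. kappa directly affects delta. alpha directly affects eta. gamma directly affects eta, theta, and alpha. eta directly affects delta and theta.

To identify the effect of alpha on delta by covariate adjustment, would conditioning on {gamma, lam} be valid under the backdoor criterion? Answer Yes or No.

Yes

Backdoor paths from alpha to delta (paths whose first edge points into alpha):
  P1: alpha <- lam -> kappa -> delta
  P2: alpha <- gamma -> eta -> delta
  P3: alpha <- gamma -> theta <- eta -> delta
Condition 1 (no descendant of alpha in the set): holds — descendants of alpha are {delta, eta, theta}; none are in {gamma, lam}.
Condition 2 (every backdoor path blocked by {gamma, lam}):
  P1: blocked at fork node lam ∈ conditioning set.
  P2: blocked at fork node gamma ∈ conditioning set.
  P3: blocked at fork node gamma ∈ conditioning set.
{gamma, lam} satisfies the backdoor criterion.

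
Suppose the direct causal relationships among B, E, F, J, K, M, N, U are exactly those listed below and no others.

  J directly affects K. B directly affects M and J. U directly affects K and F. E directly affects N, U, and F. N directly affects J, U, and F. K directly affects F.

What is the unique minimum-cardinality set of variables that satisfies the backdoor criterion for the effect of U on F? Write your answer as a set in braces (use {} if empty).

{E, N}

Variables eligible for adjustment (non-descendants of U, excluding U and F): {B, E, J, M, N}.
Backdoor paths from U to F:
  P1: U <- E -> N -> J -> K -> F
  P2: U <- E -> N -> F
  P3: U <- E -> F
  P4: U <- N <- E -> F
  P5: U <- N -> J -> K -> F
  P6: U <- N -> F
The empty set is not sufficient: P1 (U <- E -> N -> J -> K -> F) has no collider blocking it and no conditioned non-collider, so it is open.
Try {E, N}:
  P1: blocked at fork node E ∈ conditioning set.
  P2: blocked at fork node E ∈ conditioning set.
  P3: blocked at fork node E ∈ conditioning set.
  P4: blocked at chain node N ∈ conditioning set.
  P5: blocked at fork node N ∈ conditioning set.
  P6: blocked at fork node N ∈ conditioning set.
{E, N} contains no descendant of U and blocks every backdoor path.
Every element of {E, N} is needed (dropping E leaves P3 open; dropping N leaves P5 open), so no proper subset is valid.
Among all size-2 subsets of the eligible variables, only {E, N} blocks every backdoor path, so it is the unique smallest valid adjustment set.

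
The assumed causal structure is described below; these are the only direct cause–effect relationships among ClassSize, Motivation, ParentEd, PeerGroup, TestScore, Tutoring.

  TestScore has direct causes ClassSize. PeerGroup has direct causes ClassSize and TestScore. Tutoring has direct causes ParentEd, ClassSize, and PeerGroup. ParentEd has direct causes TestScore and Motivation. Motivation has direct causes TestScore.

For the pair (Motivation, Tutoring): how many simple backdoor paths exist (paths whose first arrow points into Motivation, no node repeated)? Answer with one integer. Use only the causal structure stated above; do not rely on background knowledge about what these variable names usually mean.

5

A backdoor path from Motivation to Tutoring is any simple undirected path whose first edge points into Motivation (i.e. leaves Motivation via a parent).
Parents of Motivation: {TestScore}.
Enumerating:
  P1: Motivation <- TestScore <- ClassSize -> PeerGroup -> Tutoring
  P2: Motivation <- TestScore <- ClassSize -> Tutoring
  P3: Motivation <- TestScore -> PeerGroup <- ClassSize -> Tutoring
  P4: Motivation <- TestScore -> PeerGroup -> Tutoring
  P5: Motivation <- TestScore -> ParentEd -> Tutoring
That exhausts the simple backdoor paths. Count: 5.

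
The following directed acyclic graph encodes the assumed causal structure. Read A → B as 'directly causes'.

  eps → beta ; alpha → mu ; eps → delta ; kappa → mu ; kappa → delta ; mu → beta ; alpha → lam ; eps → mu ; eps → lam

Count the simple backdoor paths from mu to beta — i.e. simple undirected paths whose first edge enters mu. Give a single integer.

3

A backdoor path from mu to beta is any simple undirected path whose first edge points into mu (i.e. leaves mu via a parent).
Parents of mu: {alpha, eps, kappa}.
Enumerating:
  P1: mu <- alpha -> lam <- eps -> beta
  P2: mu <- kappa -> delta <- eps -> beta
  P3: mu <- eps -> beta
That exhausts the simple backdoor paths. Count: 3.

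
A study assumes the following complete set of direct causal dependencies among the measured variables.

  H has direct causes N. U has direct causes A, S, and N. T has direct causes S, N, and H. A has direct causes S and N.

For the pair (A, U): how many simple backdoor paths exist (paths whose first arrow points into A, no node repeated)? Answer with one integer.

6

A backdoor path from A to U is any simple undirected path whose first edge points into A (i.e. leaves A via a parent).
Parents of A: {N, S}.
Enumerating:
  P1: A <- S -> T <- N -> U
  P2: A <- S -> T <- H <- N -> U
  P3: A <- S -> U
  P4: A <- N -> H -> T <- S -> U
  P5: A <- N -> T <- S -> U
  P6: A <- N -> U
That exhausts the simple backdoor paths. Count: 6.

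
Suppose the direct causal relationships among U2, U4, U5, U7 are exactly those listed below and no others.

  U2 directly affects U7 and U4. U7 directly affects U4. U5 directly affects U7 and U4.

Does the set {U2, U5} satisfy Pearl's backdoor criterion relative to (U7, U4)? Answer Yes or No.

Yes

Backdoor paths from U7 to U4 (paths whose first edge points into U7):
  P1: U7 <- U5 -> U4
  P2: U7 <- U2 -> U4
Condition 1 (no descendant of U7 in the set): holds — descendants of U7 are {U4}; none are in {U2, U5}.
Condition 2 (every backdoor path blocked by {U2, U5}):
  P1: blocked at fork node U5 ∈ conditioning set.
  P2: blocked at fork node U2 ∈ conditioning set.
{U2, U5} satisfies the backdoor criterion.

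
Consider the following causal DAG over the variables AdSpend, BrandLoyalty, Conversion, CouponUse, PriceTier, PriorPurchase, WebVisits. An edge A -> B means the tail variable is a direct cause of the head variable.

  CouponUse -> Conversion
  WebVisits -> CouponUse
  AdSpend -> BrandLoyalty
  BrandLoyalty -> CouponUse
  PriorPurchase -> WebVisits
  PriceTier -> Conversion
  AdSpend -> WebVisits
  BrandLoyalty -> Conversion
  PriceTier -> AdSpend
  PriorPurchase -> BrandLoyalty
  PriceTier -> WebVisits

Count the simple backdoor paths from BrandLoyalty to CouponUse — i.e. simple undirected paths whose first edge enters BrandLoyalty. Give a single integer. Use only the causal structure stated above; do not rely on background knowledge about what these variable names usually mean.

7

A backdoor path from BrandLoyalty to CouponUse is any simple undirected path whose first edge points into BrandLoyalty (i.e. leaves BrandLoyalty via a parent).
Parents of BrandLoyalty: {AdSpend, PriorPurchase}.
Enumerating:
  P1: BrandLoyalty <- AdSpend <- PriceTier -> WebVisits -> CouponUse
  P2: BrandLoyalty <- AdSpend <- PriceTier -> Conversion <- CouponUse
  P3: BrandLoyalty <- AdSpend -> WebVisits <- PriceTier -> Conversion <- CouponUse
  P4: BrandLoyalty <- AdSpend -> WebVisits -> CouponUse
  P5: BrandLoyalty <- PriorPurchase -> WebVisits <- PriceTier -> Conversion <- CouponUse
  P6: BrandLoyalty <- PriorPurchase -> WebVisits <- AdSpend <- PriceTier -> Conversion <- CouponUse
  P7: BrandLoyalty <- PriorPurchase -> WebVisits -> CouponUse
That exhausts the simple backdoor paths. Count: 7.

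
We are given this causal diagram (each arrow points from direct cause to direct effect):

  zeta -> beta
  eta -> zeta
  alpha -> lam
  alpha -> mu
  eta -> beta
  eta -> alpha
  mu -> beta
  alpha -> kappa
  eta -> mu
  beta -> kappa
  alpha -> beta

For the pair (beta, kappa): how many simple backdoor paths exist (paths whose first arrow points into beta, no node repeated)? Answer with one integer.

A backdoor path from beta to kappa is any simple undirected path whose first edge points into beta (i.e. leaves beta via a parent).
Parents of beta: {alpha, eta, mu, zeta}.
Enumerating:
  P1: beta <- eta -> alpha -> kappa
  P2: beta <- eta -> mu <- alpha -> kappa
  P3: beta <- zeta <- eta -> alpha -> kappa
  P4: beta <- zeta <- eta -> mu <- alpha -> kappa
  P5: beta <- alpha -> kappa
  P6: beta <- mu <- eta -> alpha -> kappa
  P7: beta <- mu <- alpha -> kappa
That exhausts the simple backdoor paths. Count: 7.

7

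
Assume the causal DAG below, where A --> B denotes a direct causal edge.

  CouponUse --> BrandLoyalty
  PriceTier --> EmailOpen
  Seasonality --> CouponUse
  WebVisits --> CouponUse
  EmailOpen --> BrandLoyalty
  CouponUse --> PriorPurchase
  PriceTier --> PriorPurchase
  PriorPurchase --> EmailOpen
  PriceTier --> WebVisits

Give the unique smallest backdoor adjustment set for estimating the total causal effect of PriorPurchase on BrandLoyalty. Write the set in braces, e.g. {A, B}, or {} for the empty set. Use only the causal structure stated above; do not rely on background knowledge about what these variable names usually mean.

Variables eligible for adjustment (non-descendants of PriorPurchase, excluding PriorPurchase and BrandLoyalty): {CouponUse, PriceTier, Seasonality, WebVisits}.
Backdoor paths from PriorPurchase to BrandLoyalty:
  P1: PriorPurchase <- PriceTier -> WebVisits -> CouponUse -> BrandLoyalty
  P2: PriorPurchase <- PriceTier -> EmailOpen -> BrandLoyalty
  P3: PriorPurchase <- CouponUse <- WebVisits <- PriceTier -> EmailOpen -> BrandLoyalty
  P4: PriorPurchase <- CouponUse -> BrandLoyalty
The empty set is not sufficient: P1 (PriorPurchase <- PriceTier -> WebVisits -> CouponUse -> BrandLoyalty) has no collider blocking it and no conditioned non-collider, so it is open.
Try {CouponUse, PriceTier}:
  P1: blocked at fork node PriceTier ∈ conditioning set.
  P2: blocked at fork node PriceTier ∈ conditioning set.
  P3: blocked at chain node CouponUse ∈ conditioning set.
  P4: blocked at fork node CouponUse ∈ conditioning set.
{CouponUse, PriceTier} contains no descendant of PriorPurchase and blocks every backdoor path.
Every element of {CouponUse, PriceTier} is needed (dropping CouponUse leaves P4 open; dropping PriceTier leaves P2 open), so no proper subset is valid.
Among all size-2 subsets of the eligible variables, only {CouponUse, PriceTier} blocks every backdoor path, so it is the unique smallest valid adjustment set.

{CouponUse, PriceTier}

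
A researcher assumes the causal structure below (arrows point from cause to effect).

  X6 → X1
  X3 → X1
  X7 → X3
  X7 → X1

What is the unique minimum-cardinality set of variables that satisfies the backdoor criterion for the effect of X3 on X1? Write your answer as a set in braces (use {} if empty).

Variables eligible for adjustment (non-descendants of X3, excluding X3 and X1): {X6, X7}.
Backdoor paths from X3 to X1:
  P1: X3 <- X7 -> X1
The empty set is not sufficient: P1 (X3 <- X7 -> X1) has no collider blocking it and no conditioned non-collider, so it is open.
Try {X7}:
  P1: blocked at fork node X7 ∈ conditioning set.
{X7} contains no descendant of X3 and blocks every backdoor path.
No other singleton works — e.g. {X6} leaves P1 open — so {X7} is the unique smallest valid adjustment set.

{X7}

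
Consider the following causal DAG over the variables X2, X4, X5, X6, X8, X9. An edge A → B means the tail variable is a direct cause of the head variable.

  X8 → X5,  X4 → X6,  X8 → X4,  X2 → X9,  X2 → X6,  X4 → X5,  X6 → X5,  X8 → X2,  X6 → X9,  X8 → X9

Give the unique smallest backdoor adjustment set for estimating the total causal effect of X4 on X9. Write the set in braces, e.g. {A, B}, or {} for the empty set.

Variables eligible for adjustment (non-descendants of X4, excluding X4 and X9): {X2, X8}.
Backdoor paths from X4 to X9:
  P1: X4 <- X8 -> X2 -> X6 -> X9
  P2: X4 <- X8 -> X2 -> X9
  P3: X4 <- X8 -> X9
  P4: X4 <- X8 -> X5 <- X6 <- X2 -> X9
  P5: X4 <- X8 -> X5 <- X6 -> X9
The empty set is not sufficient: P1 (X4 <- X8 -> X2 -> X6 -> X9) has no collider blocking it and no conditioned non-collider, so it is open.
Try {X8}:
  P1: blocked at fork node X8 ∈ conditioning set.
  P2: blocked at fork node X8 ∈ conditioning set.
  P3: blocked at fork node X8 ∈ conditioning set.
  P4: blocked at fork node X8 ∈ conditioning set.
  P5: blocked at fork node X8 ∈ conditioning set.
{X8} contains no descendant of X4 and blocks every backdoor path.
No other singleton works — e.g. {X2} leaves P3 open — so {X8} is the unique smallest valid adjustment set.

{X8}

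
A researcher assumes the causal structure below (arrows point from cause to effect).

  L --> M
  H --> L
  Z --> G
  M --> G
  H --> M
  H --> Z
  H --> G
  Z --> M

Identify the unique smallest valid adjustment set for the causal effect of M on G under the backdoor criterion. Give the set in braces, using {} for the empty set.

{H, Z}

Variables eligible for adjustment (non-descendants of M, excluding M and G): {H, L, Z}.
Backdoor paths from M to G:
  P1: M <- H -> Z -> G
  P2: M <- H -> G
  P3: M <- L <- H -> Z -> G
  P4: M <- L <- H -> G
  P5: M <- Z <- H -> G
  P6: M <- Z -> G
The empty set is not sufficient: P1 (M <- H -> Z -> G) has no collider blocking it and no conditioned non-collider, so it is open.
Try {H, Z}:
  P1: blocked at fork node H ∈ conditioning set.
  P2: blocked at fork node H ∈ conditioning set.
  P3: blocked at fork node H ∈ conditioning set.
  P4: blocked at fork node H ∈ conditioning set.
  P5: blocked at chain node Z ∈ conditioning set.
  P6: blocked at fork node Z ∈ conditioning set.
{H, Z} contains no descendant of M and blocks every backdoor path.
Every element of {H, Z} is needed (dropping H leaves P2 open; dropping Z leaves P6 open), so no proper subset is valid.
Among all size-2 subsets of the eligible variables, only {H, Z} blocks every backdoor path, so it is the unique smallest valid adjustment set.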